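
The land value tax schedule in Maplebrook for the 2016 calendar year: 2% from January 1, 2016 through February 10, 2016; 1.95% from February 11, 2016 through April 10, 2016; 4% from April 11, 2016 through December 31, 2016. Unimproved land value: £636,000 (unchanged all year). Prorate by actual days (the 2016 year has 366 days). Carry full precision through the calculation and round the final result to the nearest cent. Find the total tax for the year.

£21,877.70

January 1 – February 10, 2016: 41 days at 2% → £636,000 × 2% × 41/366 = £1,424.9180
February 11 – April 10, 2016: 60 days at 1.95% → £636,000 × 1.95% × 60/366 = £2,033.1148
April 11 – December 31, 2016: 265 days at 4% → £636,000 × 4% × 265/366 = £18,419.6721
Total = £21,877.7049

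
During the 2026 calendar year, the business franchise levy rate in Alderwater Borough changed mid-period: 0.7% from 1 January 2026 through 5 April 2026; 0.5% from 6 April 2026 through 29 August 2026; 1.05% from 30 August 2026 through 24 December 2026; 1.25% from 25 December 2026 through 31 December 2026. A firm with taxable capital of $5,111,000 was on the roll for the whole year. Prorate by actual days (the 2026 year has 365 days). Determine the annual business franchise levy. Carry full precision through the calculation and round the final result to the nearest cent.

$37,961.43

1 January – 5 April 2026: 95 days at 0.7% → $5,111,000 × 0.7% × 95/365 = $9,311.8219
6 April – 29 August 2026: 146 days at 0.5% → $5,111,000 × 0.5% × 146/365 = $10,222.0000
30 August – 24 December 2026: 117 days at 1.05% → $5,111,000 × 1.05% × 117/365 = $17,202.3658
25 December – 31 December 2026: 7 days at 1.25% → $5,111,000 × 1.25% × 7/365 = $1,225.2397
Total = $37,961.4274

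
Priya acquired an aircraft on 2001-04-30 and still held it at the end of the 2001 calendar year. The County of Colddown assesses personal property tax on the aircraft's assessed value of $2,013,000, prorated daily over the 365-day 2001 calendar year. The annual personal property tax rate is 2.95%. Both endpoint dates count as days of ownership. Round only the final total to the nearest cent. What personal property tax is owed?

Days held (2001-04-30 to 2001-12-31): 246 out of 365
Tax = $2,013,000 × 2.95% × 246/365 = $40,022.8521

$40,022.85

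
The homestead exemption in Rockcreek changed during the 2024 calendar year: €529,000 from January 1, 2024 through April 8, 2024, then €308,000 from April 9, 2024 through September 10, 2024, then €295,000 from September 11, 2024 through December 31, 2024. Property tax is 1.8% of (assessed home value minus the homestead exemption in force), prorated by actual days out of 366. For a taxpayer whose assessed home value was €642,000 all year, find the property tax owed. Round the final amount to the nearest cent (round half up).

€5,007.59

January 1 – April 8, 2024: 99 days, exemption €529,000 → (€642,000 − €529,000) × 1.8% × 99/366 = €550.1803
April 9 – September 10, 2024: 155 days, exemption €308,000 → (€642,000 − €308,000) × 1.8% × 155/366 = €2,546.0656
September 11 – December 31, 2024: 112 days, exemption €295,000 → (€642,000 − €295,000) × 1.8% × 112/366 = €1,911.3443
Total = €5,007.5902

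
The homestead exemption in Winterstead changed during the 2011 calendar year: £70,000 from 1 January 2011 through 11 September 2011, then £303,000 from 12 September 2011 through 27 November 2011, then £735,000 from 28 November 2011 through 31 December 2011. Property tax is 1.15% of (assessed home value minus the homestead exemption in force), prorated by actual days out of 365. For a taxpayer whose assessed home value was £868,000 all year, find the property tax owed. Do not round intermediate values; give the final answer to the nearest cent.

£7,899.37

1 January – 11 September 2011: 254 days, exemption £70,000 → (£868,000 − £70,000) × 1.15% × 254/365 = £6,386.1863
12 September – 27 November 2011: 77 days, exemption £303,000 → (£868,000 − £303,000) × 1.15% × 77/365 = £1,370.7055
28 November – 31 December 2011: 34 days, exemption £735,000 → (£868,000 − £735,000) × 1.15% × 34/365 = £142.4740
Total = £7,899.3658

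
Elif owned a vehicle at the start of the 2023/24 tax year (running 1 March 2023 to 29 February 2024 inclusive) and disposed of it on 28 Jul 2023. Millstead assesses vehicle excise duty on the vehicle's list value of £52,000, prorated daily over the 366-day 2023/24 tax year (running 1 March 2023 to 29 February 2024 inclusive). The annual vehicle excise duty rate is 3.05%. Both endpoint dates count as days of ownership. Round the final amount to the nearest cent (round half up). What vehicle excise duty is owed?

£650.00

Days held (1 Mar – 28 Jul 2023): 150 out of 366
Tax = £52,000 × 3.05% × 150/366 = £650.0000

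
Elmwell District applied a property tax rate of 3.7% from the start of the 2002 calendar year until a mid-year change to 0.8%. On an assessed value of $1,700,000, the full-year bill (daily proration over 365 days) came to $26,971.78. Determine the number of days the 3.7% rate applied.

99 days

Let d = days at the first rate; then 365 − d days at the second rate.
$1,700,000 × [3.7%·d + 0.8%·(365−d)] / 365 = $26,971.78
Solving gives d = 99, so the new rate took effect on April 10, 2002.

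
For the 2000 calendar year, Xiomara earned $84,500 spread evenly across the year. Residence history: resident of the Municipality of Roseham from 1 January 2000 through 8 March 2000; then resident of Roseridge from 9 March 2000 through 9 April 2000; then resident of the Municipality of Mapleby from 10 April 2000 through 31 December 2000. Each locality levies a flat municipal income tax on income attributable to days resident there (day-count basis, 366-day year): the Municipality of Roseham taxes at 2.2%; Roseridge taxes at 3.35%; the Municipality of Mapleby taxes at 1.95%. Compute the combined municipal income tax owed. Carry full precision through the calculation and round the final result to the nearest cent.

$1,790.43

The Municipality of Roseham, 1 January – 8 March 2000: 68 days → $84,500 × 2.2% × 68/366 = $345.3880
Roseridge, 9 March – 9 April 2000: 32 days → $84,500 × 3.35% × 32/366 = $247.4973
The Municipality of Mapleby, 10 April – 31 December 2000: 266 days → $84,500 × 1.95% × 266/366 = $1,197.5451
Total = $1,790.4303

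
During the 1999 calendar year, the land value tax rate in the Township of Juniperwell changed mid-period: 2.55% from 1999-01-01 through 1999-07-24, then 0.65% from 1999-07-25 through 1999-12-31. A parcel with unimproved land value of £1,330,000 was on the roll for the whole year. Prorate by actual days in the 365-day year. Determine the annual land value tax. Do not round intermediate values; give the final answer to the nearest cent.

1999-01-01 to 1999-07-24: 205 days at 2.55% → £1,330,000 × 2.55% × 205/365 = £19,048.1507
1999-07-25 to 1999-12-31: 160 days at 0.65% → £1,330,000 × 0.65% × 160/365 = £3,789.5890
Total = £22,837.7397

£22,837.74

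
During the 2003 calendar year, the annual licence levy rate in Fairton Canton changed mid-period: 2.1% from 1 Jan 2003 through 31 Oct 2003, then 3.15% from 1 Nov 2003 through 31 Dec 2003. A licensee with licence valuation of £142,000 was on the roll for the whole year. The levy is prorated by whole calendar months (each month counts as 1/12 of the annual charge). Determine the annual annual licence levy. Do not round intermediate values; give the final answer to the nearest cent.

£3,230.50

1 Jan – 31 Oct 2003: 10 months at 2.1% → £142,000 × 2.1% × 10/12 = £2,485.0000
1 Nov – 31 Dec 2003: 2 months at 3.15% → £142,000 × 3.15% × 2/12 = £745.5000
Total = £3,230.5000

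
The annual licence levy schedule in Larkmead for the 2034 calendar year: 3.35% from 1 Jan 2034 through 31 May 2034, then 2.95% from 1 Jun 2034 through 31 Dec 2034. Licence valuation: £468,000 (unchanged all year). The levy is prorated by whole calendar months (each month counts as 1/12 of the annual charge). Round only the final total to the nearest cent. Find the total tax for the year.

£14,586.00

1 Jan – 31 May 2034: 5 months at 3.35% → £468,000 × 3.35% × 5/12 = £6,532.5000
1 Jun – 31 Dec 2034: 7 months at 2.95% → £468,000 × 2.95% × 7/12 = £8,053.5000
Total = £14,586.0000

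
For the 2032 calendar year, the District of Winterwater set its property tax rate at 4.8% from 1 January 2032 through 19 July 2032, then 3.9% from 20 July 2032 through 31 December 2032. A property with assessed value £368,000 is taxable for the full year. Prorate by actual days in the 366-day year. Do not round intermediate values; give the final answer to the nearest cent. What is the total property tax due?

£16,170.89

1 January – 19 July 2032: 201 days at 4.8% → £368,000 × 4.8% × 201/366 = £9,700.7213
20 July – 31 December 2032: 165 days at 3.9% → £368,000 × 3.9% × 165/366 = £6,470.1639
Total = £16,170.8852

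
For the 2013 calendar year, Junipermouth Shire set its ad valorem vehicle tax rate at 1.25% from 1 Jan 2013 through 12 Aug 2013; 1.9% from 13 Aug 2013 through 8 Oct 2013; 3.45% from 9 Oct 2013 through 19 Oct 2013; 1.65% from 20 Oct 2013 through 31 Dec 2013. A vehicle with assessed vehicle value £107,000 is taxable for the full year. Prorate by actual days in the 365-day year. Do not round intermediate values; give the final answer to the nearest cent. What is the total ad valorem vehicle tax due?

£1,602.65

1 Jan – 12 Aug 2013: 224 days at 1.25% → £107,000 × 1.25% × 224/365 = £820.8219
13 Aug – 8 Oct 2013: 57 days at 1.9% → £107,000 × 1.9% × 57/365 = £317.4822
9 Oct – 19 Oct 2013: 11 days at 3.45% → £107,000 × 3.45% × 11/365 = £111.2507
20 Oct – 31 Dec 2013: 73 days at 1.65% → £107,000 × 1.65% × 73/365 = £353.1000
Total = £1,602.6548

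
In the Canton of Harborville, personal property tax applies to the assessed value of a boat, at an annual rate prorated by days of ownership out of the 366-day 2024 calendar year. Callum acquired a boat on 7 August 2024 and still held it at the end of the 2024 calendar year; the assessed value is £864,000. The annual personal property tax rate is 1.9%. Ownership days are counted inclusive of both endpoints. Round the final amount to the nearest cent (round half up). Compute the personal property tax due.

Days held (7 August – 31 December 2024): 147 out of 366
Tax = £864,000 × 1.9% × 147/366 = £6,593.3115

£6,593.31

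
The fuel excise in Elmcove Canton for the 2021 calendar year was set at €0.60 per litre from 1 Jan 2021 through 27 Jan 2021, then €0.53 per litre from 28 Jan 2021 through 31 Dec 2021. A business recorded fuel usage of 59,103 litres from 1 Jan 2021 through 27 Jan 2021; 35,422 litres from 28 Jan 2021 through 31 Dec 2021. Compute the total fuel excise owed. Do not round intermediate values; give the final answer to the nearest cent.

1 Jan – 27 Jan 2021: 59,103 litres at €0.60/litre → €35,461.80
28 Jan – 31 Dec 2021: 35,422 litres at €0.53/litre → €18,773.66

€54,235.46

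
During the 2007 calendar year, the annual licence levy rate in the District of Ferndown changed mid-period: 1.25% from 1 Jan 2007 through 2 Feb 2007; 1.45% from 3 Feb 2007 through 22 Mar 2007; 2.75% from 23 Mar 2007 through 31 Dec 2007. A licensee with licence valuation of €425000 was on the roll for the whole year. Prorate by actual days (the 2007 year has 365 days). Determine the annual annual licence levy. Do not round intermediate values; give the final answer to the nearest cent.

€10384.55

1 Jan – 2 Feb 2007: 33 days at 1.25% → €425000 × 1.25% × 33/365 = €480.3082
3 Feb – 22 Mar 2007: 48 days at 1.45% → €425000 × 1.45% × 48/365 = €810.4110
23 Mar – 31 Dec 2007: 284 days at 2.75% → €425000 × 2.75% × 284/365 = €9093.8356
Total = €10384.5548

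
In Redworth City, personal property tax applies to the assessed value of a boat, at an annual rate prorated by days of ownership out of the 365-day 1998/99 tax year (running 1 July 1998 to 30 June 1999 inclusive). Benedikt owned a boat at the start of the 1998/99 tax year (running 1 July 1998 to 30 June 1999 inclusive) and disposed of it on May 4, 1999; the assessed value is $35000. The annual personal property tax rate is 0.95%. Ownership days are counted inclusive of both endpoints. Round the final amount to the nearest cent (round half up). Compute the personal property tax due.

Days held (July 1, 1998 – May 4, 1999): 308 out of 365
Tax = $35000 × 0.95% × 308/365 = $280.5753

$280.58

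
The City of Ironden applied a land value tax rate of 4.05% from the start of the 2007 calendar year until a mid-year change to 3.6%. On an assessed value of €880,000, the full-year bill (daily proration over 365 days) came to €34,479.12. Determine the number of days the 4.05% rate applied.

Let d = days at the first rate; then 365 − d days at the second rate.
€880,000 × [4.05%·d + 3.6%·(365−d)] / 365 = €34,479.12
Solving gives d = 258, so the new rate took effect on 16 September 2007.

258 days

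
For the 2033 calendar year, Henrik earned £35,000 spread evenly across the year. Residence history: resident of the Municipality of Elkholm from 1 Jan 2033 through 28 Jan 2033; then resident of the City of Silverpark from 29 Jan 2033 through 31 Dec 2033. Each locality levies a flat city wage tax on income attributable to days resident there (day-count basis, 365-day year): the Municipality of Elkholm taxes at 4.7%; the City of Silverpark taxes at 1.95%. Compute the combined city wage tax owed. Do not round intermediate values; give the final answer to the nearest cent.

£756.34

The Municipality of Elkholm, 1 Jan – 28 Jan 2033: 28 days → £35,000 × 4.7% × 28/365 = £126.1918
The City of Silverpark, 29 Jan – 31 Dec 2033: 337 days → £35,000 × 1.95% × 337/365 = £630.1438
Total = £756.3356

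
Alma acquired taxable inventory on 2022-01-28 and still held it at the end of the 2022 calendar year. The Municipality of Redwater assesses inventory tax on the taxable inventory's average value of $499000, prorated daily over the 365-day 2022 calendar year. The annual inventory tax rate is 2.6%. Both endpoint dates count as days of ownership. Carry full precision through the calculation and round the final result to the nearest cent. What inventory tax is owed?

Days held (2022-01-28 to 2022-12-31): 338 out of 365
Tax = $499000 × 2.6% × 338/365 = $12014.2795

$12014.28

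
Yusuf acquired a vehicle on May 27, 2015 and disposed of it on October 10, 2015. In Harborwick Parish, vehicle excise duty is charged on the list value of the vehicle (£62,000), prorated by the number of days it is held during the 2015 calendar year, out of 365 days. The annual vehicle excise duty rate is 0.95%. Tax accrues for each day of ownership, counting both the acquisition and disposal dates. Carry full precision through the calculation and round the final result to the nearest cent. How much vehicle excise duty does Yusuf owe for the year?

£221.08

Days held (May 27 – October 10, 2015): 137 out of 365
Tax = £62,000 × 0.95% × 137/365 = £221.0767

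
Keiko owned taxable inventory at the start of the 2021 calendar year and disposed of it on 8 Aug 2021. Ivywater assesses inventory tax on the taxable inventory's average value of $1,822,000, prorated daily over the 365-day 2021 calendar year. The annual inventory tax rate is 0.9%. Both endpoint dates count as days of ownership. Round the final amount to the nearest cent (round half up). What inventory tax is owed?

Days held (1 Jan – 8 Aug 2021): 220 out of 365
Tax = $1,822,000 × 0.9% × 220/365 = $9,883.7260

$9,883.73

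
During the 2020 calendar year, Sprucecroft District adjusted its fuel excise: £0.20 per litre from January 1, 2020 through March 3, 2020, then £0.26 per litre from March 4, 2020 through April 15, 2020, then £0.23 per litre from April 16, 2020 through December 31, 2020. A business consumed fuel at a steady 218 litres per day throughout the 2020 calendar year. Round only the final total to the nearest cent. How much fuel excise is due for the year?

January 1 – March 3, 2020: 63 days × 218 litres/day = 13,734 litres at £0.20/litre → £2,746.80
March 4 – April 15, 2020: 43 days × 218 litres/day = 9,374 litres at £0.26/litre → £2,437.24
April 16 – December 31, 2020: 260 days × 218 litres/day = 56,680 litres at £0.23/litre → £13,036.40

£18,220.44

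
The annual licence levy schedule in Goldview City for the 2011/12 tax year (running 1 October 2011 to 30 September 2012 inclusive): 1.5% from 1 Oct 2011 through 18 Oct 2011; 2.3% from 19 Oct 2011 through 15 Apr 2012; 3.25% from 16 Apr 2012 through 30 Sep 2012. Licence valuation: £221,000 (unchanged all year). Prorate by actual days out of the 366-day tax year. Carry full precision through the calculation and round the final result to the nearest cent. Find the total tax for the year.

£5,959.75

1 Oct – 18 Oct 2011: 18 days at 1.5% → £221,000 × 1.5% × 18/366 = £163.0328
19 Oct 2011 – 15 Apr 2012: 180 days at 2.3% → £221,000 × 2.3% × 180/366 = £2,499.8361
16 Apr – 30 Sep 2012: 168 days at 3.25% → £221,000 × 3.25% × 168/366 = £3,296.8852
Total = £5,959.7541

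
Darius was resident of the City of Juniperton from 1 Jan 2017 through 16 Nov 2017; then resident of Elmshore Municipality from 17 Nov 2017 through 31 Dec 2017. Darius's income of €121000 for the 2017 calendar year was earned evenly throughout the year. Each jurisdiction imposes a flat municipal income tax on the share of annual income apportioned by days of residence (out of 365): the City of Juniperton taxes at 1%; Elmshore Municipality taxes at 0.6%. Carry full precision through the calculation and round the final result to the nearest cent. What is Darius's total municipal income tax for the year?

€1150.33

The City of Juniperton, 1 Jan – 16 Nov 2017: 320 days → €121000 × 1% × 320/365 = €1060.8219
Elmshore Municipality, 17 Nov – 31 Dec 2017: 45 days → €121000 × 0.6% × 45/365 = €89.5068
Total = €1150.3288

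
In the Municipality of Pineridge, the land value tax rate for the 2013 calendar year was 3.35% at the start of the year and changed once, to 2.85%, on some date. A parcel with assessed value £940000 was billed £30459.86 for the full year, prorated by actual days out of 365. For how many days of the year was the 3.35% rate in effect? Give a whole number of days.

Let d = days at the first rate; then 365 − d days at the second rate.
£940000 × [3.35%·d + 2.85%·(365−d)] / 365 = £30459.86
Solving gives d = 285, so the new rate took effect on 13 Oct 2013.

285 days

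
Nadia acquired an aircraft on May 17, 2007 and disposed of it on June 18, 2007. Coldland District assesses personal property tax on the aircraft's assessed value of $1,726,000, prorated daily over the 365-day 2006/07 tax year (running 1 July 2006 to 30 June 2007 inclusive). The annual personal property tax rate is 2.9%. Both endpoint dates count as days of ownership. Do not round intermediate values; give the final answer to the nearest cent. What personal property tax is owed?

Days held (May 17 – June 18, 2007): 33 out of 365
Tax = $1,726,000 × 2.9% × 33/365 = $4,525.4301

$4,525.43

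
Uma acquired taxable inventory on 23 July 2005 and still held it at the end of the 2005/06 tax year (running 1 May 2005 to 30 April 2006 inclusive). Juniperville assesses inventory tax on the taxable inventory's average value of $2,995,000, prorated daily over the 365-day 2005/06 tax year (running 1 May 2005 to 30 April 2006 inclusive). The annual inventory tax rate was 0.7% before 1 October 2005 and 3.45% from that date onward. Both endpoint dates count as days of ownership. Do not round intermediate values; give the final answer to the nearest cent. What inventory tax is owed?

23 July – 30 September 2005: 70 days at 0.7% → $2,995,000 × 0.7% × 70/365 = $4,020.6849
1 October 2005 – 30 April 2006: 212 days at 3.45% → $2,995,000 × 3.45% × 212/365 = $60,014.8767
Total = $64,035.5616

$64,035.56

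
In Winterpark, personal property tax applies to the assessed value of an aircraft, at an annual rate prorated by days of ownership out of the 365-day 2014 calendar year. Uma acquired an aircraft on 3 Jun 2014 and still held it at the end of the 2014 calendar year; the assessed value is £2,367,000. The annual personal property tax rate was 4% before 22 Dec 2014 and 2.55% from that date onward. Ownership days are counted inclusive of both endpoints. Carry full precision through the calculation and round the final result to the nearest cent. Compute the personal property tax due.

£54,051.90

3 Jun – 21 Dec 2014: 202 days at 4% → £2,367,000 × 4% × 202/365 = £52,398.2466
22 Dec – 31 Dec 2014: 10 days at 2.55% → £2,367,000 × 2.55% × 10/365 = £1,653.6575
Total = £54,051.9041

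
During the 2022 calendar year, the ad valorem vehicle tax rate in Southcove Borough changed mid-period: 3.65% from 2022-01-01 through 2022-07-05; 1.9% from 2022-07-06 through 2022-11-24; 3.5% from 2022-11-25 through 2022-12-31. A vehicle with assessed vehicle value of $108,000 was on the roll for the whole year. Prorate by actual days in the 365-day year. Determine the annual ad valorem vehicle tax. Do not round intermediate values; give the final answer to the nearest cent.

$3,190.29

2022-01-01 to 2022-07-05: 186 days at 3.65% → $108,000 × 3.65% × 186/365 = $2,008.8000
2022-07-06 to 2022-11-24: 142 days at 1.9% → $108,000 × 1.9% × 142/365 = $798.3123
2022-11-25 to 2022-12-31: 37 days at 3.5% → $108,000 × 3.5% × 37/365 = $383.1781
Total = $3,190.2904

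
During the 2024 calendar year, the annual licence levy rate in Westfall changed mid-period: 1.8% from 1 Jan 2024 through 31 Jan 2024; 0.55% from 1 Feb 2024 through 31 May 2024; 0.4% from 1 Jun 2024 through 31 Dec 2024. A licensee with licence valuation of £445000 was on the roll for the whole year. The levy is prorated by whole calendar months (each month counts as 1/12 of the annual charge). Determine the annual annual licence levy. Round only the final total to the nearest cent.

1 Jan – 31 Jan 2024: 1 month at 1.8% → £445000 × 1.8% × 1/12 = £667.5000
1 Feb – 31 May 2024: 4 months at 0.55% → £445000 × 0.55% × 4/12 = £815.8333
1 Jun – 31 Dec 2024: 7 months at 0.4% → £445000 × 0.4% × 7/12 = £1038.3333
Total = £2521.6667

£2521.67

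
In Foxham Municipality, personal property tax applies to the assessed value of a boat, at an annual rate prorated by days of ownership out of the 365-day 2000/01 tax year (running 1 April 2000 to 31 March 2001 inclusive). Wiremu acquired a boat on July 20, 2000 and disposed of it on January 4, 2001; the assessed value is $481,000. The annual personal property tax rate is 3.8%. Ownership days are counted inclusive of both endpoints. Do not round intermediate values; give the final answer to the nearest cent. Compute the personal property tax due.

Days held (July 20, 2000 – January 4, 2001): 169 out of 365
Tax = $481,000 × 3.8% × 169/365 = $8,462.9644

$8,462.96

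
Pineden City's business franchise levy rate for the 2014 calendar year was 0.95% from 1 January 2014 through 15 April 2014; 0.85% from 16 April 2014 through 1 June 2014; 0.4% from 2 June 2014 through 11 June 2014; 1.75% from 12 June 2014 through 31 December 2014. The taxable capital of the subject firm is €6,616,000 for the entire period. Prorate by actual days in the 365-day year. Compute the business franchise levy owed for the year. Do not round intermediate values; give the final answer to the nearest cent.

1 January – 15 April 2014: 105 days at 0.95% → €6,616,000 × 0.95% × 105/365 = €18,080.7123
16 April – 1 June 2014: 47 days at 0.85% → €6,616,000 × 0.85% × 47/365 = €7,241.3479
2 June – 11 June 2014: 10 days at 0.4% → €6,616,000 × 0.4% × 10/365 = €725.0411
12 June – 31 December 2014: 203 days at 1.75% → €6,616,000 × 1.75% × 203/365 = €64,392.7123
Total = €90,439.8137

€90,439.81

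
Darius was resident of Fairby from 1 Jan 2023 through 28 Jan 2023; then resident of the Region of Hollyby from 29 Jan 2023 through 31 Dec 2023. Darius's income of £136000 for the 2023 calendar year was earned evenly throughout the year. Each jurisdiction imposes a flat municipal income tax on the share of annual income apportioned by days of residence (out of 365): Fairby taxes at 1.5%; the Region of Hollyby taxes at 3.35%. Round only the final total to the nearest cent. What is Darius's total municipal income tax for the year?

Fairby, 1 Jan – 28 Jan 2023: 28 days → £136000 × 1.5% × 28/365 = £156.4932
The Region of Hollyby, 29 Jan – 31 Dec 2023: 337 days → £136000 × 3.35% × 337/365 = £4206.4986
Total = £4362.9918

£4362.99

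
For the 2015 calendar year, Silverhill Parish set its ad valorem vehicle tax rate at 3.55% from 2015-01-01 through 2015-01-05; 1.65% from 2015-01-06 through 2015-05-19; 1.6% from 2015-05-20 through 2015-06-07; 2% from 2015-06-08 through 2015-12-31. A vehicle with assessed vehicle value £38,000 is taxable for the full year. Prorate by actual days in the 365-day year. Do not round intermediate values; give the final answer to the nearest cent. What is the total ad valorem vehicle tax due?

2015-01-01 to 2015-01-05: 5 days at 3.55% → £38,000 × 3.55% × 5/365 = £18.4795
2015-01-06 to 2015-05-19: 134 days at 1.65% → £38,000 × 1.65% × 134/365 = £230.1863
2015-05-20 to 2015-06-07: 19 days at 1.6% → £38,000 × 1.6% × 19/365 = £31.6493
2015-06-08 to 2015-12-31: 207 days at 2% → £38,000 × 2% × 207/365 = £431.0137
Total = £711.3288

£711.33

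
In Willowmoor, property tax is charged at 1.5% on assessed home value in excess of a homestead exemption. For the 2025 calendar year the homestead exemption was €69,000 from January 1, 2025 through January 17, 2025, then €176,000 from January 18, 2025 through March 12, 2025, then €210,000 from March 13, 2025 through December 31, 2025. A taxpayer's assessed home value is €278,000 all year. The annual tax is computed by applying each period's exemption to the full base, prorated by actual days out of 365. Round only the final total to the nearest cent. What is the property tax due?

January 1 – January 17, 2025: 17 days, exemption €69,000 → (€278,000 − €69,000) × 1.5% × 17/365 = €146.0137
January 18 – March 12, 2025: 54 days, exemption €176,000 → (€278,000 − €176,000) × 1.5% × 54/365 = €226.3562
March 13 – December 31, 2025: 294 days, exemption €210,000 → (€278,000 − €210,000) × 1.5% × 294/365 = €821.5890
Total = €1,193.9589

€1,193.96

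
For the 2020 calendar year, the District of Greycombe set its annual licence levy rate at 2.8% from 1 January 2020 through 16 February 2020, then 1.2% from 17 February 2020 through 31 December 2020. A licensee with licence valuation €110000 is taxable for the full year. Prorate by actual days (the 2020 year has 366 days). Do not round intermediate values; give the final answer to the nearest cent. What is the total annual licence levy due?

1 January – 16 February 2020: 47 days at 2.8% → €110000 × 2.8% × 47/366 = €395.5191
17 February – 31 December 2020: 319 days at 1.2% → €110000 × 1.2% × 319/366 = €1150.4918
Total = €1546.0109

€1546.01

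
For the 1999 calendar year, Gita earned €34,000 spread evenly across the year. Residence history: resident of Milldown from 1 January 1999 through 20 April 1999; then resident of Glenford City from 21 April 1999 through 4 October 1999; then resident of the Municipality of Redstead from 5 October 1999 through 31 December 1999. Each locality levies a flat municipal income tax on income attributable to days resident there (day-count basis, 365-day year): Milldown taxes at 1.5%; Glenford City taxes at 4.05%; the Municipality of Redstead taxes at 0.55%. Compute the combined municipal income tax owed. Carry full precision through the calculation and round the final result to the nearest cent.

Milldown, 1 January – 20 April 1999: 110 days → €34,000 × 1.5% × 110/365 = €153.6986
Glenford City, 21 April – 4 October 1999: 167 days → €34,000 × 4.05% × 167/365 = €630.0247
The Municipality of Redstead, 5 October – 31 December 1999: 88 days → €34,000 × 0.55% × 88/365 = €45.0849
Total = €828.8082

€828.81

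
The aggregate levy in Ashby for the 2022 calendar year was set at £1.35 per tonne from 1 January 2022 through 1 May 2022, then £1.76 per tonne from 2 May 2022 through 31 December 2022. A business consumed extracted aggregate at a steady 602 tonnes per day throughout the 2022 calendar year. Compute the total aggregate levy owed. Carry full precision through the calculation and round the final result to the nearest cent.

1 January – 1 May 2022: 121 days × 602 tonnes/day = 72,842 tonnes at £1.35/tonne → £98336.70
2 May – 31 December 2022: 244 days × 602 tonnes/day = 146,888 tonnes at £1.76/tonne → £258522.88

£356859.58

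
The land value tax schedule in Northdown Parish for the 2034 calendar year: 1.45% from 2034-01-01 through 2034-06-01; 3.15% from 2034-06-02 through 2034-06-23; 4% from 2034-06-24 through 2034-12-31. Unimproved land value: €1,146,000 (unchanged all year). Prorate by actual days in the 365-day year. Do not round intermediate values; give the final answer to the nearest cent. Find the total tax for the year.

€33,083.29

2034-01-01 to 2034-06-01: 152 days at 1.45% → €1,146,000 × 1.45% × 152/365 = €6,919.9562
2034-06-02 to 2034-06-23: 22 days at 3.15% → €1,146,000 × 3.15% × 22/365 = €2,175.8301
2034-06-24 to 2034-12-31: 191 days at 4% → €1,146,000 × 4% × 191/365 = €23,987.5068
Total = €33,083.2932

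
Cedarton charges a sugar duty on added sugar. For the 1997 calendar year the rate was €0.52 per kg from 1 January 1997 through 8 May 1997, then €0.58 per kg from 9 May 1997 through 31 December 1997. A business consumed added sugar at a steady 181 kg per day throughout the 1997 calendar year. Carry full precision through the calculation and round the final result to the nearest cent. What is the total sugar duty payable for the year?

€36,927.62

1 January – 8 May 1997: 128 days × 181 kg/day = 23,168 kg at €0.52/kg → €12,047.36
9 May – 31 December 1997: 237 days × 181 kg/day = 42,897 kg at €0.58/kg → €24,880.26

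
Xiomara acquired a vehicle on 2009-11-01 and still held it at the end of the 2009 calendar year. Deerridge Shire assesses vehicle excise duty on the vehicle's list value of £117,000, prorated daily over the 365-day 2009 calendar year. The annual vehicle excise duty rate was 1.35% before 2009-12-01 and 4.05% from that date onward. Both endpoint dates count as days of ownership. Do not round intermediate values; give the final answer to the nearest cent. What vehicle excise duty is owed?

£532.27

2009-11-01 to 2009-11-30: 30 days at 1.35% → £117,000 × 1.35% × 30/365 = £129.8219
2009-12-01 to 2009-12-31: 31 days at 4.05% → £117,000 × 4.05% × 31/365 = £402.4479
Total = £532.2699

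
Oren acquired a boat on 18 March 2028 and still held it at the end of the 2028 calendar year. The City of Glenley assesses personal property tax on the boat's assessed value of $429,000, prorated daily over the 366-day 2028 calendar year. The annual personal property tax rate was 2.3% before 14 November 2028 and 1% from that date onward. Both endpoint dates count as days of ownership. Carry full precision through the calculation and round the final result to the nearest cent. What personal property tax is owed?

$7,059.75

18 March – 13 November 2028: 241 days at 2.3% → $429,000 × 2.3% × 241/366 = $6,497.1230
14 November – 31 December 2028: 48 days at 1% → $429,000 × 1% × 48/366 = $562.6230
Total = $7,059.7459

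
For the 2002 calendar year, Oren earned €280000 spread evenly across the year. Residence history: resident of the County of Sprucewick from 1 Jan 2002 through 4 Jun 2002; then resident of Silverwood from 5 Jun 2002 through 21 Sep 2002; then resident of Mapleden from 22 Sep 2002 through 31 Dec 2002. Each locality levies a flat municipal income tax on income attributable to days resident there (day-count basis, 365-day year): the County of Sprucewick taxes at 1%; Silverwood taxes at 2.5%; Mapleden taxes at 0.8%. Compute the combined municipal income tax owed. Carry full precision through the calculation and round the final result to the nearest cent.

The County of Sprucewick, 1 Jan – 4 Jun 2002: 155 days → €280000 × 1% × 155/365 = €1189.0411
Silverwood, 5 Jun – 21 Sep 2002: 109 days → €280000 × 2.5% × 109/365 = €2090.4110
Mapleden, 22 Sep – 31 Dec 2002: 101 days → €280000 × 0.8% × 101/365 = €619.8356
Total = €3899.2877

€3899.29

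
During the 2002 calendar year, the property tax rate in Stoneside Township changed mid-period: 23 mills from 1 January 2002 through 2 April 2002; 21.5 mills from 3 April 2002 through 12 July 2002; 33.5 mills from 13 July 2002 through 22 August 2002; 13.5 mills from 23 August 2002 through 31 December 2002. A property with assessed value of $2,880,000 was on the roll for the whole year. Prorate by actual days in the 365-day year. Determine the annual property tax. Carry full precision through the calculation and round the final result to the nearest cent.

$58,621.81

1 January – 2 April 2002: 92 days at 23 mills → $2,880,000 × 2.3% × 92/365 = $16,696.1096
3 April – 12 July 2002: 101 days at 21.5 mills → $2,880,000 × 2.15% × 101/365 = $17,134.0274
13 July – 22 August 2002: 41 days at 33.5 mills → $2,880,000 × 3.35% × 41/365 = $10,837.4795
23 August – 31 December 2002: 131 days at 13.5 mills → $2,880,000 × 1.35% × 131/365 = $13,954.1918
Total = $58,621.8082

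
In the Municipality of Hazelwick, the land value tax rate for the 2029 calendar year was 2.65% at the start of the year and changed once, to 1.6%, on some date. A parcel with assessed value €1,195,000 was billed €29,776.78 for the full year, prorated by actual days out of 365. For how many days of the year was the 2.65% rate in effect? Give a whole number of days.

310 days

Let d = days at the first rate; then 365 − d days at the second rate.
€1,195,000 × [2.65%·d + 1.6%·(365−d)] / 365 = €29,776.78
Solving gives d = 310, so the new rate took effect on November 7, 2029.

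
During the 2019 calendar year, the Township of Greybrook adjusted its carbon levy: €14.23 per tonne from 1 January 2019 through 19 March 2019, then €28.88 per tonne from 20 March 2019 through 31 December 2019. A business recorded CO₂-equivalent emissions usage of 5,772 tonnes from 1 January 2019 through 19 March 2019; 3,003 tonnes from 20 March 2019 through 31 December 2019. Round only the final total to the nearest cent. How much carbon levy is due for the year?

€168,862.20

1 January – 19 March 2019: 5,772 tonnes at €14.23/tonne → €82,135.56
20 March – 31 December 2019: 3,003 tonnes at €28.88/tonne → €86,726.64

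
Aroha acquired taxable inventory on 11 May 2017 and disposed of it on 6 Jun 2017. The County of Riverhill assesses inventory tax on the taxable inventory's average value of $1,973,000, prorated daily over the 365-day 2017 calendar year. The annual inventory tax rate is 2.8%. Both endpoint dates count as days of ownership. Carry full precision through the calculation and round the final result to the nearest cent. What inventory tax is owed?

Days held (11 May – 6 Jun 2017): 27 out of 365
Tax = $1,973,000 × 2.8% × 27/365 = $4,086.5425

$4,086.54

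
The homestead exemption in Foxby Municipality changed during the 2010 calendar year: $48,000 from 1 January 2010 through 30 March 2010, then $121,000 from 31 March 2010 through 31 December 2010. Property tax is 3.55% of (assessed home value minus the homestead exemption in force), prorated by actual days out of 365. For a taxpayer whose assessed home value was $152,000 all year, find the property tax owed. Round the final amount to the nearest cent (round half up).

$1,732.40

1 January – 30 March 2010: 89 days, exemption $48,000 → ($152,000 − $48,000) × 3.55% × 89/365 = $900.2411
31 March – 31 December 2010: 276 days, exemption $121,000 → ($152,000 − $121,000) × 3.55% × 276/365 = $832.1589
Total = $1,732.4000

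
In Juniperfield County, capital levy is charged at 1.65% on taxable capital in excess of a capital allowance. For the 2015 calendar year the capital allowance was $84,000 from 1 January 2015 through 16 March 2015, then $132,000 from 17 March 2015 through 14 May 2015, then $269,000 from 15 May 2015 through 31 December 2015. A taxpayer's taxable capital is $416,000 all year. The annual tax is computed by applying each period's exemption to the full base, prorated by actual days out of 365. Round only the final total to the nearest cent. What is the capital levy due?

1 January – 16 March 2015: 75 days, exemption $84,000 → ($416,000 − $84,000) × 1.65% × 75/365 = $1,125.6164
17 March – 14 May 2015: 59 days, exemption $132,000 → ($416,000 − $132,000) × 1.65% × 59/365 = $757.4630
15 May – 31 December 2015: 231 days, exemption $269,000 → ($416,000 − $269,000) × 1.65% × 231/365 = $1,535.0425
Total = $3,418.1219

$3,418.12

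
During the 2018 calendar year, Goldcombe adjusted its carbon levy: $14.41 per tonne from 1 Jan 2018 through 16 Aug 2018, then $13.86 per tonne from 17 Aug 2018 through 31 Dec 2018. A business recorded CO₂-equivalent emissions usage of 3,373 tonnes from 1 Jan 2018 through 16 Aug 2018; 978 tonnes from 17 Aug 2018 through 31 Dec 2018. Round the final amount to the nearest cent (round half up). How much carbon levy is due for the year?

$62,160.01

1 Jan – 16 Aug 2018: 3,373 tonnes at $14.41/tonne → $48,604.93
17 Aug – 31 Dec 2018: 978 tonnes at $13.86/tonne → $13,555.08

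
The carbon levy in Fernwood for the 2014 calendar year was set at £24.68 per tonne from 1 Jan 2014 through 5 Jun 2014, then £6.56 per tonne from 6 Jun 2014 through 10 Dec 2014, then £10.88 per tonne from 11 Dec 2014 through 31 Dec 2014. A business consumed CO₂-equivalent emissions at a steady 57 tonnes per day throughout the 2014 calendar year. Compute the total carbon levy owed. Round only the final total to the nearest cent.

1 Jan – 5 Jun 2014: 156 days × 57 tonnes/day = 8,892 tonnes at £24.68/tonne → £219,454.56
6 Jun – 10 Dec 2014: 188 days × 57 tonnes/day = 10,716 tonnes at £6.56/tonne → £70,296.96
11 Dec – 31 Dec 2014: 21 days × 57 tonnes/day = 1,197 tonnes at £10.88/tonne → £13,023.36

£302,774.88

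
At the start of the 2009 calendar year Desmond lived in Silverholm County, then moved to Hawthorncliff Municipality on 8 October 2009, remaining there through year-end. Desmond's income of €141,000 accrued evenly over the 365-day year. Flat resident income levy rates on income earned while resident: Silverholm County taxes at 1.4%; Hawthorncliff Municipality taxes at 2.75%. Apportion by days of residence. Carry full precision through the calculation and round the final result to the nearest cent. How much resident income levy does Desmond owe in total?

Silverholm County, 1 January – 7 October 2009: 280 days → €141,000 × 1.4% × 280/365 = €1,514.3014
Hawthorncliff Municipality, 8 October – 31 December 2009: 85 days → €141,000 × 2.75% × 85/365 = €902.9795
Total = €2,417.2808

€2,417.28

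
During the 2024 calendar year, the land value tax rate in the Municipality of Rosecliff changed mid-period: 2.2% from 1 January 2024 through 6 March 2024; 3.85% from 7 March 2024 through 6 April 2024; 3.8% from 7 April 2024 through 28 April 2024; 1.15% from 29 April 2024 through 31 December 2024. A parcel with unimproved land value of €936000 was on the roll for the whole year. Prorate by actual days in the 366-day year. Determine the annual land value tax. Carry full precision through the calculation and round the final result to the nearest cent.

1 January – 6 March 2024: 66 days at 2.2% → €936000 × 2.2% × 66/366 = €3713.3115
7 March – 6 April 2024: 31 days at 3.85% → €936000 × 3.85% × 31/366 = €3052.2295
7 April – 28 April 2024: 22 days at 3.8% → €936000 × 3.8% × 22/366 = €2137.9672
29 April – 31 December 2024: 247 days at 1.15% → €936000 × 1.15% × 247/366 = €7264.2295
Total = €16167.7377

€16167.74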